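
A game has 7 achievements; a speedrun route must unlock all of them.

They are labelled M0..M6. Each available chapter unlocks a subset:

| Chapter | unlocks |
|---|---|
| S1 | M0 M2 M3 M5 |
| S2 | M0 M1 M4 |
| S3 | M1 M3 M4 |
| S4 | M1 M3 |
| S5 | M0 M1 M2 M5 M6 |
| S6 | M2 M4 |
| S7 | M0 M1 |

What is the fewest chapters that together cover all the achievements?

S3 and S5 together: S3 ∪ S5 = {M0, M1, M2, M3, M4, M5, M6} — every achievement is covered.
No single chapter has all 7 achievements (the largest, S5, has 5), so 2 is optimal.

2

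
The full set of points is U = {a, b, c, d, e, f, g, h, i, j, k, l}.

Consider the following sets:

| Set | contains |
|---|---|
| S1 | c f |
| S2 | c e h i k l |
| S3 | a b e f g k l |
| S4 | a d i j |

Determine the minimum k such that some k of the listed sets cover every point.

Take {S2, S3, S4}. Their union is {a, b, c, d, e, f, g, h, i, j, k, l}, which is all 12 points.
Only S3 contains b, so S3 is forced; the remaining 5 points need at least 2 more sets (each remaining set adds at most 3) — so at least 3 sets are needed, and 3 is optimal.

3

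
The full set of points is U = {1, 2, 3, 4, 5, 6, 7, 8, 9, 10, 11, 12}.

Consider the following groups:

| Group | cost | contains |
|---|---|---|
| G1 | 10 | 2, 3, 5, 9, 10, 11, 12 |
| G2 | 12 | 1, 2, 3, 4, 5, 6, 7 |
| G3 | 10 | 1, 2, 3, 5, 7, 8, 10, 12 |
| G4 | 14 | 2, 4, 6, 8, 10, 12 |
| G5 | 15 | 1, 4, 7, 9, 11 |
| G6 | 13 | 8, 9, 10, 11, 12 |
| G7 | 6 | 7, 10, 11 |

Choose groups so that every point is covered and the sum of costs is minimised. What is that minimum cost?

25

G2, G6 together cover every point (G2 ∪ G6 = {1, 2, 3, 4, 5, 6, 7, 8, 9, 10, 11, 12}); total cost 12 + 13 = 25.
The greedy pick G3, G1, G2 costs 32; no covering selection beats 25.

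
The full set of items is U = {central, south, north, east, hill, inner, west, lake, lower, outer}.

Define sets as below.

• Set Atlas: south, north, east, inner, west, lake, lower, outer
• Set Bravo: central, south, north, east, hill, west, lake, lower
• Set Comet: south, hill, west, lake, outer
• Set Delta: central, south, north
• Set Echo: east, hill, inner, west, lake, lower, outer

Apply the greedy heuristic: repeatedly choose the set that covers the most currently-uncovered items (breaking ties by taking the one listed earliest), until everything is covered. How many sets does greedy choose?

Greedy: pick Atlas (covers 8 new) → pick Bravo (covers 2 new). Total picks: 2.

2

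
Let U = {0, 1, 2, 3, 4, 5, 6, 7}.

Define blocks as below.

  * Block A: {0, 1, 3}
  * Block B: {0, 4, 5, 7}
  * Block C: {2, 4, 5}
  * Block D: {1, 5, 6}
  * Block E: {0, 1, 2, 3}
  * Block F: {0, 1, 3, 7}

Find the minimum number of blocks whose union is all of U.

C and D and F together: C ∪ D ∪ F = {0, 1, 2, 3, 4, 5, 6, 7} — every element is covered.
Only D contains 6, so D is forced; the remaining 5 elements need at least 2 more blocks (each remaining block adds at most 3) — so at least 3 blocks are needed, and 3 is optimal.

3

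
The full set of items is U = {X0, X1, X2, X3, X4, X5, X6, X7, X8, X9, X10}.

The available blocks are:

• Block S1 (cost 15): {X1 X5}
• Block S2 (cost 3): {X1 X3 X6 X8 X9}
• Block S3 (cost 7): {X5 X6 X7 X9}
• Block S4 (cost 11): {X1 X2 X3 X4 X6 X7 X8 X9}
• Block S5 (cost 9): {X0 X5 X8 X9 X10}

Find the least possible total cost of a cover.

20

S4, S5 together cover every item (S4 ∪ S5 = {X0, X1, X2, X3, X4, X5, X6, X7, X8, X9, X10}); total cost 11 + 9 = 20.
The greedy pick S2, S5, S4 costs 23; no covering selection beats 20.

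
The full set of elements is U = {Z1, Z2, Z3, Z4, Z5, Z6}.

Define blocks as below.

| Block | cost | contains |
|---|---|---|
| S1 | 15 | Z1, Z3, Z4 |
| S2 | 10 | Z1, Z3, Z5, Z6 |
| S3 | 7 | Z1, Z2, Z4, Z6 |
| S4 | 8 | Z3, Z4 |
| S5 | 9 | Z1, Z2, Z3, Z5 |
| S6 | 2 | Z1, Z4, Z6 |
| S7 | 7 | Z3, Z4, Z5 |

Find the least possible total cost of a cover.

S5, S6 together cover every element (S5 ∪ S6 = {Z1, Z2, Z3, Z4, Z5, Z6}); total cost 9 + 2 = 11.
No covering selection has total cost below 11.

11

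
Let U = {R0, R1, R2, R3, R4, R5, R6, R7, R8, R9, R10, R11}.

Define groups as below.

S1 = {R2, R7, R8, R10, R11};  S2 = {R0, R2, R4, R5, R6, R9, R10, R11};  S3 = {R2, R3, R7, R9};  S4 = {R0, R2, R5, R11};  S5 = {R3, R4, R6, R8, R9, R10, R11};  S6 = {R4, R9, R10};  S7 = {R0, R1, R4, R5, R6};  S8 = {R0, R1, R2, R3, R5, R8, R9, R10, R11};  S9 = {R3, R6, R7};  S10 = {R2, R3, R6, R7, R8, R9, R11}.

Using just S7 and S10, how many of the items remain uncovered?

Union of S7, S10 = {R0, R1, R2, R3, R4, R5, R6, R7, R8, R9, R11}.
Not covered: R10 — 1 item.

1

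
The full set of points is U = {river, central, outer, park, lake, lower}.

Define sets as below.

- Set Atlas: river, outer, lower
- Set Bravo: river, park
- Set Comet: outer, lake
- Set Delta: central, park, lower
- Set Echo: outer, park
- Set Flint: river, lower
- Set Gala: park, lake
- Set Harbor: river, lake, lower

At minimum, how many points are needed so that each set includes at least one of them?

H = {river, park, lake} meets every set (each contains at least one member of H), and |H| = 3.
No choice of 2 points meets every set, so 3 is the minimum.

3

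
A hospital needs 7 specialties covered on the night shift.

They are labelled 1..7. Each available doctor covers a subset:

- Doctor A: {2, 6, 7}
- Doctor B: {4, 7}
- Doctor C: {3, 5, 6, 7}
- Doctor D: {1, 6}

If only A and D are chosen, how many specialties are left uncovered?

3

Union of A, D = {1, 2, 6, 7}.
Not covered: 3, 4, 5 — 3 specialties.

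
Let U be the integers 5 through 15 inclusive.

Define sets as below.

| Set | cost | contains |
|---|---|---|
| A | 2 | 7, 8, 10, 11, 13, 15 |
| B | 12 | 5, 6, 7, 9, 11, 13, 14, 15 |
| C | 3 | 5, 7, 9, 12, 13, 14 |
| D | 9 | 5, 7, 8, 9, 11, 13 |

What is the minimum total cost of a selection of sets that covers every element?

17

A, B, C together cover every element (A ∪ B ∪ C = {5, 6, 7, 8, 9, 10, 11, 12, 13, 14, 15}); total cost 2 + 12 + 3 = 17.
No covering selection has total cost below 17.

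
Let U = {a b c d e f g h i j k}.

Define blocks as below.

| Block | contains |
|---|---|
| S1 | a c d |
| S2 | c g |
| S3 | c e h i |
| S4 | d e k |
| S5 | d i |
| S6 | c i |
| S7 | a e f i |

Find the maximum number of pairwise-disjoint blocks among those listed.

S2, S7 are pairwise disjoint (S2={c,g}; S7={a,e,f,i}).
Every remaining block overlaps one of these, and no 3 of the listed blocks are pairwise disjoint, so 2 is the maximum.

2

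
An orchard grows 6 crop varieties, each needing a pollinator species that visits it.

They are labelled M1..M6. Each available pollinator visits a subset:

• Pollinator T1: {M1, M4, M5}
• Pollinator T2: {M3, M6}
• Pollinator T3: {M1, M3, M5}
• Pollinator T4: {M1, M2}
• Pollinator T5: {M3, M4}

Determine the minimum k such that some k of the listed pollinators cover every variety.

3

Take {T1, T2, T4}. Their union is {M1, M2, M3, M4, M5, M6}, which is all 6 varieties.
Only T4 contains M2, so T4 is forced; the remaining 4 varieties need at least 2 more pollinators (each remaining pollinator adds at most 2) — so at least 3 pollinators are needed, and 3 is optimal.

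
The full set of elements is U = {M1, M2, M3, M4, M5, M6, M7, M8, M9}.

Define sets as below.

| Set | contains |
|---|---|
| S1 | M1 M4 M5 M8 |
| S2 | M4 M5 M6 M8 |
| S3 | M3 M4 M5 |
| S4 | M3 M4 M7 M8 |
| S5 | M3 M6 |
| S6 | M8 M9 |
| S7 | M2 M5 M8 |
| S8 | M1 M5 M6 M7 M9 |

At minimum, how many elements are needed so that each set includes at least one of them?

3

Take H = {M3, M6, M8}. Each listed set contains at least one of these, so H is a hitting set of size 3.
No choice of 2 elements meets every set, so 3 is the minimum.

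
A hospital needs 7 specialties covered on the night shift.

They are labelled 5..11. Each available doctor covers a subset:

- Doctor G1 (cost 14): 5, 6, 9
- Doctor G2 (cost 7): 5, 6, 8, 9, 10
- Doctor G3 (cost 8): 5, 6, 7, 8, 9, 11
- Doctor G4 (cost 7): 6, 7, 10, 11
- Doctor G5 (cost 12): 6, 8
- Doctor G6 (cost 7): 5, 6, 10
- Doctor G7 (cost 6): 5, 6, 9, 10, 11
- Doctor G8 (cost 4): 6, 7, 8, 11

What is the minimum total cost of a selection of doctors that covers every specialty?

G7, G8 together cover every specialty (G7 ∪ G8 = {5, 6, 7, 8, 9, 10, 11}); total cost 6 + 4 = 10.
No covering selection has total cost below 10.

10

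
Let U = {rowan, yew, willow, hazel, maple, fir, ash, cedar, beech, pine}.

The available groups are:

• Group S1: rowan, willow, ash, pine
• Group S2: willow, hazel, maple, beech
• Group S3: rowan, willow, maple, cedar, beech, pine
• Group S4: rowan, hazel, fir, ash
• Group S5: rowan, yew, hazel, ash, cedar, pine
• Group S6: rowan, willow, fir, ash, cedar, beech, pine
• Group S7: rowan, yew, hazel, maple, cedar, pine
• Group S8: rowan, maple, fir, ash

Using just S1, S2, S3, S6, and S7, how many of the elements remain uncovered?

0

Union of S1, S2, S3, S6, S7 = {rowan, yew, willow, hazel, maple, fir, ash, cedar, beech, pine} — that's every element, so 0 are uncovered.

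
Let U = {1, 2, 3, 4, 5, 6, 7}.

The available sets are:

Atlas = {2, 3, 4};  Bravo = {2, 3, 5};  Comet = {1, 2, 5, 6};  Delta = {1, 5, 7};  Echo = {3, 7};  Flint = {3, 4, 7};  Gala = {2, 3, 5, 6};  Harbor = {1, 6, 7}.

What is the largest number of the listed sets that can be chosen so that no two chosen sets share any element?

Atlas, Harbor are pairwise disjoint (Atlas={2,3,4}; Harbor={1,6,7}).
Every remaining set overlaps one of these, and no 3 of the listed sets are pairwise disjoint, so 2 is the maximum.

2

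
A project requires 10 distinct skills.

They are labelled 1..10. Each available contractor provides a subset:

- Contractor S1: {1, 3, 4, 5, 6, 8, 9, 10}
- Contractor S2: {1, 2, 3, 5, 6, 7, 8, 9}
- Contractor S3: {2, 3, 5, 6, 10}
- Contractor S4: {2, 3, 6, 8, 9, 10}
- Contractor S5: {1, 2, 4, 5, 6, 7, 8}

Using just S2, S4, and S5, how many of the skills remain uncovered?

Union of S2, S4, S5 = {1, 2, 3, 4, 5, 6, 7, 8, 9, 10} — that's every skill, so 0 are uncovered.

0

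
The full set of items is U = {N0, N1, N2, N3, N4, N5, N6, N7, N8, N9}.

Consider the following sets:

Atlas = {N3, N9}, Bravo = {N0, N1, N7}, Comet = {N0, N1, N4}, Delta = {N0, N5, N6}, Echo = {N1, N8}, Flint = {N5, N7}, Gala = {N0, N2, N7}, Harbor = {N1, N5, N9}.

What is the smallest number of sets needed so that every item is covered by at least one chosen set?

Atlas and Comet and Delta and Echo and Gala together: Atlas ∪ Comet ∪ Delta ∪ Echo ∪ Gala = {N0, N1, N2, N3, N4, N5, N6, N7, N8, N9} — every item is covered.
Only Comet contains N4, so Comet is forced; the remaining 7 items need at least 4 more sets (each remaining set adds at most 2) — so at least 5 sets are needed, and 5 is optimal.

5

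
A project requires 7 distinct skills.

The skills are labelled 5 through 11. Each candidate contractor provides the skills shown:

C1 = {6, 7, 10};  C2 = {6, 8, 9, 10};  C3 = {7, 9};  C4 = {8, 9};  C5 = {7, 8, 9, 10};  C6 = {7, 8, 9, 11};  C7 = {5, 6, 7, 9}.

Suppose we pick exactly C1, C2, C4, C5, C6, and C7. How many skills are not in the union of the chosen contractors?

Union of C1, C2, C4, C5, C6, C7 = {5, 6, 7, 8, 9, 10, 11} — that's every skill, so 0 are uncovered.

0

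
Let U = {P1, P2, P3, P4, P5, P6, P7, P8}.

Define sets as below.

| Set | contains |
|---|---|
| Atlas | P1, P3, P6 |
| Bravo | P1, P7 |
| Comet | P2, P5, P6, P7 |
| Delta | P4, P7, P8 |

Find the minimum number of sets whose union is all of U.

Atlas and Comet and Delta together: Atlas ∪ Comet ∪ Delta = {P1, P2, P3, P4, P5, P6, P7, P8} — every item is covered.
Only Comet contains P2, so Comet is forced; the remaining 4 items need at least 2 more sets (each remaining set adds at most 2) — so at least 3 sets are needed, and 3 is optimal.

3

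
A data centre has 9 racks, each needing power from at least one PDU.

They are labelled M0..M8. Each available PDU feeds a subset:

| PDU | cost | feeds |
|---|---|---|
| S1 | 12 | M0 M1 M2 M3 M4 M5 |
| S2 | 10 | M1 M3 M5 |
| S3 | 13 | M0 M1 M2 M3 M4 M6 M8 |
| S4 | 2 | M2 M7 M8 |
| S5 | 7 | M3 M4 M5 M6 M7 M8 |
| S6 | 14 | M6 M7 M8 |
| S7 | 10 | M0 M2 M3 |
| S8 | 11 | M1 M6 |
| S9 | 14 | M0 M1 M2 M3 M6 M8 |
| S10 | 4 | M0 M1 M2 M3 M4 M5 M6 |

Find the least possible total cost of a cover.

S4, S10 together cover every rack (S4 ∪ S10 = {M0, M1, M2, M3, M4, M5, M6, M7, M8}); total cost 2 + 4 = 6.
No covering selection has total cost below 6.

6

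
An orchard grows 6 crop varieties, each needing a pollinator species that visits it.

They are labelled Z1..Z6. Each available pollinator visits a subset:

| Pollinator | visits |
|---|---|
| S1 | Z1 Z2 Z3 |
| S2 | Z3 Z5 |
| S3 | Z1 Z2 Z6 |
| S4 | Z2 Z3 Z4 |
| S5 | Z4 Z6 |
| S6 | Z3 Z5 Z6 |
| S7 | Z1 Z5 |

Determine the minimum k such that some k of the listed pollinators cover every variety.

3

S4 and S6 and S7 together: S4 ∪ S6 ∪ S7 = {Z1, Z2, Z3, Z4, Z5, Z6} — every variety is covered.
No 2 of the 7 pollinators cover everything (all 21 combinations miss at least one variety), so 3 is optimal.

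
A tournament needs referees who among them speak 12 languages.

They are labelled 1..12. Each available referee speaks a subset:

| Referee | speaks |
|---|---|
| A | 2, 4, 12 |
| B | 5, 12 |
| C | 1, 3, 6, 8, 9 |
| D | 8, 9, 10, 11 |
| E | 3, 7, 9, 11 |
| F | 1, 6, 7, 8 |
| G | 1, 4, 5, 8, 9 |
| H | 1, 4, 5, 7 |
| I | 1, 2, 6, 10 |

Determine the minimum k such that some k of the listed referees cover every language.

4

A and C and D and H together: A ∪ C ∪ D ∪ H = {1, 2, 3, 4, 5, 6, 7, 8, 9, 10, 11, 12} — every language is covered.
No 3 of the 9 referees cover everything (all 84 combinations miss at least one language), so 4 is optimal.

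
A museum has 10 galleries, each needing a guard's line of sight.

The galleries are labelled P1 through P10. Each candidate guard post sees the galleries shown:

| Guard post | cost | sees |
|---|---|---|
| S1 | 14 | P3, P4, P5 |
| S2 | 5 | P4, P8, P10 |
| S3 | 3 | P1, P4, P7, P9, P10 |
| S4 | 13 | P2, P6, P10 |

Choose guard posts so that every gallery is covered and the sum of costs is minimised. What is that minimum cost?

S1, S2, S3, S4 together cover every gallery (S1 ∪ S2 ∪ S3 ∪ S4 = {P1, P2, P3, P4, P5, P6, P7, P8, P9, P10}); total cost 14 + 5 + 3 + 13 = 35.
No covering selection has total cost below 35.

35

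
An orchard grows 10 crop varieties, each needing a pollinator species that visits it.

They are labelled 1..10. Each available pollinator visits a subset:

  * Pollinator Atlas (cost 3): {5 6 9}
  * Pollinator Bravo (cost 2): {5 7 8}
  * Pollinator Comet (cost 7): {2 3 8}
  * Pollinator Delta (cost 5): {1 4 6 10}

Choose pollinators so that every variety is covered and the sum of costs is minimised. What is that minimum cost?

17

Atlas, Bravo, Comet, Delta together cover every variety (Atlas ∪ Bravo ∪ Comet ∪ Delta = {1, 2, 3, 4, 5, 6, 7, 8, 9, 10}); total cost 3 + 2 + 7 + 5 = 17.
No covering selection has total cost below 17.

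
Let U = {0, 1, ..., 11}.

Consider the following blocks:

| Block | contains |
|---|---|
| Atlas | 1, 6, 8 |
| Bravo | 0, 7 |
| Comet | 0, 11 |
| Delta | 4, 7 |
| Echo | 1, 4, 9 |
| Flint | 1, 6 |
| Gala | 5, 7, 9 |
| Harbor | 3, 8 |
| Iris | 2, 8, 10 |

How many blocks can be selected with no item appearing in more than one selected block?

Comet, Delta, Flint, Harbor are pairwise disjoint (Comet={0,11}; Delta={4,7}; Flint={1,6}; Harbor={3,8}).
Every remaining block overlaps one of these, and no 5 of the listed blocks are pairwise disjoint, so 4 is the maximum.

4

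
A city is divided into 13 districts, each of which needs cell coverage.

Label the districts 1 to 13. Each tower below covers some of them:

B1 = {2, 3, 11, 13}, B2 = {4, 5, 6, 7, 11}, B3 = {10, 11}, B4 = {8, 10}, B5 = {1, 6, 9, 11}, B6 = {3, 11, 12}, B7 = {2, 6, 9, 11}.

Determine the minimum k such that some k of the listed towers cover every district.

B1 and B2 and B4 and B5 and B6 together: B1 ∪ B2 ∪ B4 ∪ B5 ∪ B6 = {1, 2, 3, 4, 5, 6, 7, 8, 9, 10, 11, 12, 13} — every district is covered.
No 4 of the 7 towers cover everything (all 35 combinations miss at least one district), so 5 is optimal.

5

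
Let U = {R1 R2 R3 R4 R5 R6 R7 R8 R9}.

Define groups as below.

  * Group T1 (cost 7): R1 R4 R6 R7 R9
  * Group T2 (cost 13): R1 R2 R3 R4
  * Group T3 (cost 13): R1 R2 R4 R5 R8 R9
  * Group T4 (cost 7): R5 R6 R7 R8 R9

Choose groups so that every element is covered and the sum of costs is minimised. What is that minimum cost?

T2, T4 together cover every element (T2 ∪ T4 = {R1, R2, R3, R4, R5, R6, R7, R8, R9}); total cost 13 + 7 = 20.
The greedy pick T1, T4, T2 costs 27; no covering selection beats 20.

20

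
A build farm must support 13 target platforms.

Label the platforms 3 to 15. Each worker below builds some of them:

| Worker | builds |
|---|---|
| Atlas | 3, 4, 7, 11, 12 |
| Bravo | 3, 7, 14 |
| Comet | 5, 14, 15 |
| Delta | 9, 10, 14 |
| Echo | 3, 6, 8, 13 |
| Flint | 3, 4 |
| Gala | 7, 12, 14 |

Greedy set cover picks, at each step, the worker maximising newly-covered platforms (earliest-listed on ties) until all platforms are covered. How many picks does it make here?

4

Greedy: pick Atlas (covers 5 new) → pick Comet (covers 3 new) → pick Echo (covers 3 new) → pick Delta (covers 2 new). Total picks: 4.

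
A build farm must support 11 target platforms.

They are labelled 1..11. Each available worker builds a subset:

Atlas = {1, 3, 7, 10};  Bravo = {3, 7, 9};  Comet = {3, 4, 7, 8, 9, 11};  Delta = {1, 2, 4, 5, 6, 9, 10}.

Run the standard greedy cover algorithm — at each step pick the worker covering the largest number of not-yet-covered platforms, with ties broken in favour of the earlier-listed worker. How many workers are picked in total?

Greedy: pick Delta (covers 7 new) → pick Comet (covers 4 new). Total picks: 2.

2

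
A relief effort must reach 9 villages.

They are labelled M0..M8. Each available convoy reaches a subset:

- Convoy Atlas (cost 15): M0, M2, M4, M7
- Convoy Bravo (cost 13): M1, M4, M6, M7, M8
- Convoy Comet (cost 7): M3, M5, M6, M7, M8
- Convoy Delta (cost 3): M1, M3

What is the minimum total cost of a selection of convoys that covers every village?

Atlas, Comet, Delta together cover every village (Atlas ∪ Comet ∪ Delta = {M0, M1, M2, M3, M4, M5, M6, M7, M8}); total cost 15 + 7 + 3 = 25.
No covering selection has total cost below 25.

25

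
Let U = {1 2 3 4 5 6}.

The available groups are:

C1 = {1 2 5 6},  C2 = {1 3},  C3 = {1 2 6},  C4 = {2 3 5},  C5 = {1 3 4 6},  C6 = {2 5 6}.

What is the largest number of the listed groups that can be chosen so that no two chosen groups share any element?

2

C2, C6 are pairwise disjoint (C2={1,3}; C6={2,5,6}).
Every remaining group overlaps one of these, and no 3 of the listed groups are pairwise disjoint, so 2 is the maximum.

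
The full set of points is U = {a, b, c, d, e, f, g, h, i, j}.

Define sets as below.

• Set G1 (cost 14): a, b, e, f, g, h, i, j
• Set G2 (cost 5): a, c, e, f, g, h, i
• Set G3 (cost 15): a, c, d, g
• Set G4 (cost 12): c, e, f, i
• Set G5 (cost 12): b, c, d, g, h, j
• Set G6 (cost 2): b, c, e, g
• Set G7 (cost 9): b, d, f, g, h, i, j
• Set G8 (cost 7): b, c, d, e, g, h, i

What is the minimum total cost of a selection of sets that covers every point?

14

G2, G7 together cover every point (G2 ∪ G7 = {a, b, c, d, e, f, g, h, i, j}); total cost 5 + 9 = 14.
The greedy pick G6, G2, G7 costs 16; no covering selection beats 14.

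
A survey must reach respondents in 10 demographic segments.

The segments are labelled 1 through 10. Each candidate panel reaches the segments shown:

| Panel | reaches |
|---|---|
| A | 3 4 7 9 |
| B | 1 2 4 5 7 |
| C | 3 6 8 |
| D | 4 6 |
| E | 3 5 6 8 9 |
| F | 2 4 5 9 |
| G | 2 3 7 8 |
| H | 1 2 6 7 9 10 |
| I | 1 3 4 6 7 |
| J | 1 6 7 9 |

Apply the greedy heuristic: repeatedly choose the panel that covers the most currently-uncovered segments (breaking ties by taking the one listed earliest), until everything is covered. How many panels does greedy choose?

3

Greedy: pick H (covers 6 new) → pick E (covers 3 new) → pick A (covers 1 new). Total picks: 3.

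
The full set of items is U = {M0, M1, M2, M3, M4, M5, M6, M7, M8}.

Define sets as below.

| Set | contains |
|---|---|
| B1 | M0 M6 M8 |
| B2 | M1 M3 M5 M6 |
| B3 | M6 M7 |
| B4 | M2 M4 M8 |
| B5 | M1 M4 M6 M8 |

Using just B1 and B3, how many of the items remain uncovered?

Union of B1, B3 = {M0, M6, M7, M8}.
Not covered: M1, M2, M3, M4, M5 — 5 items.

5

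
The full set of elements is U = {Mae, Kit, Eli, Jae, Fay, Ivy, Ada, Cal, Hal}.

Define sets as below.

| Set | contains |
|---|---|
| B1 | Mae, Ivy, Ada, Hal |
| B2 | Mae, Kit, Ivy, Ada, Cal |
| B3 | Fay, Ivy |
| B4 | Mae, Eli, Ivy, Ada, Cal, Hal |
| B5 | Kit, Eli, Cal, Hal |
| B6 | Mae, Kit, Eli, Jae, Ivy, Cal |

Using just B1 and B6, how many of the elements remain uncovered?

1

Union of B1, B6 = {Mae, Kit, Eli, Jae, Ivy, Ada, Cal, Hal}.
Not covered: Fay — 1 element.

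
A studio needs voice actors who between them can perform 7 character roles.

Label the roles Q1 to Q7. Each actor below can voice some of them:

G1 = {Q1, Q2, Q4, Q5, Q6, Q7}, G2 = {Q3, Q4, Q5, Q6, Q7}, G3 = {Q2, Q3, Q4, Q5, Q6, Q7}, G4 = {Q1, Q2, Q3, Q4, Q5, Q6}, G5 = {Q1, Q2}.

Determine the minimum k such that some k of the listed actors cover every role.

G2 and G5 together: G2 ∪ G5 = {Q1, Q2, Q3, Q4, Q5, Q6, Q7} — every role is covered.
No single actor has all 7 roles (the largest, G1, has 6), so 2 is optimal.

2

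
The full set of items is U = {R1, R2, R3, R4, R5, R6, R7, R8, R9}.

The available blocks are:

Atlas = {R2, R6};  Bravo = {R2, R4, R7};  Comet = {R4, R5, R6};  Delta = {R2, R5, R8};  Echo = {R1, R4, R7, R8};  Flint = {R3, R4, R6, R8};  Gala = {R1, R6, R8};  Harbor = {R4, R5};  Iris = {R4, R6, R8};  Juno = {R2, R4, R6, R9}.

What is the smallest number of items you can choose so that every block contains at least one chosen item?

The 3 items {R4, R5, R6} hit every block.
No choice of 2 items meets every block, so 3 is the minimum.

3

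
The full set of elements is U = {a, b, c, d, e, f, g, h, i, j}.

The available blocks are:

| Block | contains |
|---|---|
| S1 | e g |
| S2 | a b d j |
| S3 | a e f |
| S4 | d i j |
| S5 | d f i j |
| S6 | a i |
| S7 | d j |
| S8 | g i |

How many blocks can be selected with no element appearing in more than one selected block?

3

S3, S7, S8 are pairwise disjoint (S3={a,e,f}; S7={d,j}; S8={g,i}).
Every remaining block overlaps one of these, and no 4 of the listed blocks are pairwise disjoint, so 3 is the maximum.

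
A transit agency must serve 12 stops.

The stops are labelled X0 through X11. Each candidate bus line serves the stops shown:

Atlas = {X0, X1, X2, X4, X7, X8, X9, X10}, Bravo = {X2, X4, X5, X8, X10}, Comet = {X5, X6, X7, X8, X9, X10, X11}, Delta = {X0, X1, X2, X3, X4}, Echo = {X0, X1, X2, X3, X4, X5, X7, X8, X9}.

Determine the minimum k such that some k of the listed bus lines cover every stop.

2

Comet and Delta together: Comet ∪ Delta = {X0, X1, X2, X3, X4, X5, X6, X7, X8, X9, X10, X11} — every stop is covered.
No single bus line has all 12 stops (the largest, Echo, has 9), so 2 is optimal.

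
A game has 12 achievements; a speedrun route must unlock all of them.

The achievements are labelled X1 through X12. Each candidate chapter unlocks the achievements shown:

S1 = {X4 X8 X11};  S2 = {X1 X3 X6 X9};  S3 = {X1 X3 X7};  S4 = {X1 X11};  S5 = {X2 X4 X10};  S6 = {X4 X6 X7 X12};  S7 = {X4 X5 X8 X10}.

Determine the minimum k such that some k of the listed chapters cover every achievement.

5

Take {S2, S4, S5, S6, S7}. Their union is {X1, X2, X3, X4, X5, X6, X7, X8, X9, X10, X11, X12}, which is all 12 achievements.
No 4 of the 7 chapters cover everything (all 35 combinations miss at least one achievement), so 5 is optimal.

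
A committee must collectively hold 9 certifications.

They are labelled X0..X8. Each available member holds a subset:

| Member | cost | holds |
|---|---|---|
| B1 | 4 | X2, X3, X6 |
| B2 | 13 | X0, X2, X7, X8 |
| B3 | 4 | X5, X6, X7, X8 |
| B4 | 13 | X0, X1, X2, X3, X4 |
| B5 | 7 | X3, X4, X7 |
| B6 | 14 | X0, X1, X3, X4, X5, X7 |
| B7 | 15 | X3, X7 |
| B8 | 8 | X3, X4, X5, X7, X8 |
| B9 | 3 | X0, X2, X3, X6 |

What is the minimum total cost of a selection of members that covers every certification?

B3, B4 together cover every certification (B3 ∪ B4 = {X0, X1, X2, X3, X4, X5, X6, X7, X8}); total cost 4 + 13 = 17.
The greedy pick B9, B3, B4 costs 20; no covering selection beats 17.

17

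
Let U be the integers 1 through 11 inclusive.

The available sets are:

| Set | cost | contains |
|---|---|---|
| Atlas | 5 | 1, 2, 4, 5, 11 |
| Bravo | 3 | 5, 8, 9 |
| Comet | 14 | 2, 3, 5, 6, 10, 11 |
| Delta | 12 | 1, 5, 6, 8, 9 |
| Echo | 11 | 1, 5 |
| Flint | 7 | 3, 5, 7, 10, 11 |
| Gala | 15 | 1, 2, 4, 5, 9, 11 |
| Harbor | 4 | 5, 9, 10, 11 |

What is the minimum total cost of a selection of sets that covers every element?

24

Atlas, Delta, Flint together cover every element (Atlas ∪ Delta ∪ Flint = {1, 2, 3, 4, 5, 6, 7, 8, 9, 10, 11}); total cost 5 + 12 + 7 = 24.
The greedy pick Atlas, Bravo, Flint, Delta costs 27; no covering selection beats 24.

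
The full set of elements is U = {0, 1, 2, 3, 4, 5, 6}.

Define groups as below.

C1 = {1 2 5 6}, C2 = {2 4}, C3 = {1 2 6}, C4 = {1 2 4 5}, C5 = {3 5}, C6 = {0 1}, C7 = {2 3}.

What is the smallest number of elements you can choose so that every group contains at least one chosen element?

3

Take H = {0, 2, 3}. Each listed group contains at least one of these, so H is a hitting set of size 3.
The groups C2, C5, C6 are pairwise disjoint, so any hitting set needs a separate element for each — at least 3. Hence 3 is optimal.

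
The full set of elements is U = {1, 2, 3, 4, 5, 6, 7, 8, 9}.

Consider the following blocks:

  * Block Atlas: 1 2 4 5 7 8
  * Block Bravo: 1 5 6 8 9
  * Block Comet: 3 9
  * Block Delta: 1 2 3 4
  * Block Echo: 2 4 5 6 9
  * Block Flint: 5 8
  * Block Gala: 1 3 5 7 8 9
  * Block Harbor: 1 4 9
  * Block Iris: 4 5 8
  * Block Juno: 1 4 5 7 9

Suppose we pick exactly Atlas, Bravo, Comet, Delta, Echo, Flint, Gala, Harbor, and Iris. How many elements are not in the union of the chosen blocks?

0

Union of Atlas, Bravo, Comet, Delta, Echo, Flint, Gala, Harbor, Iris = {1, 2, 3, 4, 5, 6, 7, 8, 9} — that's every element, so 0 are uncovered.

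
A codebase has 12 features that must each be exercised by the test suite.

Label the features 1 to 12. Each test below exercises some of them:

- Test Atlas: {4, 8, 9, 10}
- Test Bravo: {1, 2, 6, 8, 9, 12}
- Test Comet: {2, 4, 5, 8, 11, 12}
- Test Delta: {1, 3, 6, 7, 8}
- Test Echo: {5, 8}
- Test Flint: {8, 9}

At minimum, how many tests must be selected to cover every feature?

Atlas and Comet and Delta together: Atlas ∪ Comet ∪ Delta = {1, 2, 3, 4, 5, 6, 7, 8, 9, 10, 11, 12} — every feature is covered.
Only Delta contains 3, so Delta is forced; the remaining 7 features need at least 2 more tests (each remaining test adds at most 5) — so at least 3 tests are needed, and 3 is optimal.

3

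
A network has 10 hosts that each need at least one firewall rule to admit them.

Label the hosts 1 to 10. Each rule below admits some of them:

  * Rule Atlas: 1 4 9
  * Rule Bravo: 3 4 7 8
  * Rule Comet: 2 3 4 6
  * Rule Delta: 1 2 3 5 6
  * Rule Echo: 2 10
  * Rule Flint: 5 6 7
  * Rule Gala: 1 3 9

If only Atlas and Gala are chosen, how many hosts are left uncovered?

Union of Atlas, Gala = {1, 3, 4, 9}.
Not covered: 2, 5, 6, 7, 8, 10 — 6 hosts.

6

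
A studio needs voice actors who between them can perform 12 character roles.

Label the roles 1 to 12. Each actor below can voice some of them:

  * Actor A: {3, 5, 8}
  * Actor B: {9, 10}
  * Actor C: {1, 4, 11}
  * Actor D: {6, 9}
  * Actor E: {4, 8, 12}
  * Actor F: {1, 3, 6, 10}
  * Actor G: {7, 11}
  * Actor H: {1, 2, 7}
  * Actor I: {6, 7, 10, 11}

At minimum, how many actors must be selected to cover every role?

Take {A, B, E, H, I}. Their union is {1, 2, 3, 4, 5, 6, 7, 8, 9, 10, 11, 12}, which is all 12 roles.
No 4 of the 9 actors cover everything (all 126 combinations miss at least one role), so 5 is optimal.

5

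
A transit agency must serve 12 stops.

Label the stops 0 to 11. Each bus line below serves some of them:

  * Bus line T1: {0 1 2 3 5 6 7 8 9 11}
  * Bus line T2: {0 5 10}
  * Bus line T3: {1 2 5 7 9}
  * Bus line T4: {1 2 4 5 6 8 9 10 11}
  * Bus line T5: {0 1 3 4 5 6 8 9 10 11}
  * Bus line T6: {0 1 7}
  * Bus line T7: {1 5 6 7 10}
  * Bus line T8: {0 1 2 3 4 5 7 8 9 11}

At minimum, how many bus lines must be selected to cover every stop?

2

Take {T5, T8}. Their union is {0, 1, 2, 3, 4, 5, 6, 7, 8, 9, 10, 11}, which is all 12 stops.
No single bus line has all 12 stops (the largest, T1, has 10), so 2 is optimal.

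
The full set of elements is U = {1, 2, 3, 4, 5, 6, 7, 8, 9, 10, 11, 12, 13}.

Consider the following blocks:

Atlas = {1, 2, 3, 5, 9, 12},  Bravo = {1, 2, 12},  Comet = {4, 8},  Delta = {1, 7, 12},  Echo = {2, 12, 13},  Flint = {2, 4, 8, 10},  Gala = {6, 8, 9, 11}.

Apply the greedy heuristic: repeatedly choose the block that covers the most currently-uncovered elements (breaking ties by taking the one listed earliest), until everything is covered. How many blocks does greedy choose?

5

Greedy: pick Atlas (covers 6 new) → pick Flint (covers 3 new) → pick Gala (covers 2 new) → pick Delta (covers 1 new) → pick Echo (covers 1 new). Total picks: 5.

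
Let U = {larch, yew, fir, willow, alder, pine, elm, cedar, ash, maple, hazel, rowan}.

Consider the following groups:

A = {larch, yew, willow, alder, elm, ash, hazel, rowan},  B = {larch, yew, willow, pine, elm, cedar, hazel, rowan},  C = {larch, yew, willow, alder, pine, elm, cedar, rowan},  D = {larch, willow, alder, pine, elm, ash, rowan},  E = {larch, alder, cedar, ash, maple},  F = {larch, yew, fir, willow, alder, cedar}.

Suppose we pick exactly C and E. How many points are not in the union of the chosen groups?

2

Union of C, E = {larch, yew, willow, alder, pine, elm, cedar, ash, maple, rowan}.
Not covered: fir, hazel — 2 points.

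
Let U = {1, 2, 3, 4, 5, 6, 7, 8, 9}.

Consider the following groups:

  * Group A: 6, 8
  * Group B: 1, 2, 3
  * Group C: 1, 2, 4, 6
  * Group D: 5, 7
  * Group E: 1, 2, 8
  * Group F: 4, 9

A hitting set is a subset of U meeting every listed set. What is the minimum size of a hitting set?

Take H = {3, 4, 5, 8}. Each listed group contains at least one of these, so H is a hitting set of size 4.
The groups A, B, D, F are pairwise disjoint, so any hitting set needs a separate point for each — at least 4. Hence 4 is optimal.

4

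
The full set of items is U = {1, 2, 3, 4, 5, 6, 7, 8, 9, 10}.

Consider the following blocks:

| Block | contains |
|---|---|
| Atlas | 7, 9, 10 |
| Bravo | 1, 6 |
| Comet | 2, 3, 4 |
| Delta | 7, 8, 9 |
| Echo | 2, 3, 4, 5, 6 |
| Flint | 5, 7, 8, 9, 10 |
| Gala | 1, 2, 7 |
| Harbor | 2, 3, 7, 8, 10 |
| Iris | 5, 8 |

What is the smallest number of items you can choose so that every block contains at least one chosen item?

4

The 4 items {1, 3, 5, 7} hit every block.
The blocks Atlas, Bravo, Comet, Iris are pairwise disjoint, so any hitting set needs a separate item for each — at least 4. Hence 4 is optimal.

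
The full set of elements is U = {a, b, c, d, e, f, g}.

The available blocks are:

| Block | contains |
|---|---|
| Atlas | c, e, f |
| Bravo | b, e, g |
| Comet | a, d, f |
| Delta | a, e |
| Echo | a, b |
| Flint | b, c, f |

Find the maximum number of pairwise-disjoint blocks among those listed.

Atlas, Echo are pairwise disjoint (Atlas={c,e,f}; Echo={a,b}).
Every remaining block overlaps one of these, and no 3 of the listed blocks are pairwise disjoint, so 2 is the maximum.

2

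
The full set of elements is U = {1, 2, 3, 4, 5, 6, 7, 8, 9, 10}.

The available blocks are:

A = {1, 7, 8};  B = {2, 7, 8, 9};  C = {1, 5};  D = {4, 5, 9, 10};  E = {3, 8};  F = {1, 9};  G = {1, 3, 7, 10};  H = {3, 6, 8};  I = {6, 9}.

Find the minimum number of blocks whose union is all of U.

4

Take {A, B, D, H}. Their union is {1, 2, 3, 4, 5, 6, 7, 8, 9, 10}, which is all 10 elements.
No 3 of the 9 blocks cover everything (all 84 combinations miss at least one element), so 4 is optimal.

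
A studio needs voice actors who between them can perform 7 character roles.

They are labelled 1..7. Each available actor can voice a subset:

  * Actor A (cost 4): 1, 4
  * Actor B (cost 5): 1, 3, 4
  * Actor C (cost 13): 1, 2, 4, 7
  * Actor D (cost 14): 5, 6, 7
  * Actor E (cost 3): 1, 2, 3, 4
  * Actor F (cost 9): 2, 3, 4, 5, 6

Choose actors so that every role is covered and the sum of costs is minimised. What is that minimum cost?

D, E together cover every role (D ∪ E = {1, 2, 3, 4, 5, 6, 7}); total cost 14 + 3 = 17.
The greedy pick E, F, C costs 25; no covering selection beats 17.

17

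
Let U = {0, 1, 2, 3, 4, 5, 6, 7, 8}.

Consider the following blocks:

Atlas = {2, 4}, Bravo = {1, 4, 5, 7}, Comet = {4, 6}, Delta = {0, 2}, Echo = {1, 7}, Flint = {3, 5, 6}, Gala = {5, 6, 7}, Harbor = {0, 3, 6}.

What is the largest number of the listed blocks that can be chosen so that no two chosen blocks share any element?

Comet, Delta, Echo are pairwise disjoint (Comet={4,6}; Delta={0,2}; Echo={1,7}).
Every remaining block overlaps one of these, and no 4 of the listed blocks are pairwise disjoint, so 3 is the maximum.

3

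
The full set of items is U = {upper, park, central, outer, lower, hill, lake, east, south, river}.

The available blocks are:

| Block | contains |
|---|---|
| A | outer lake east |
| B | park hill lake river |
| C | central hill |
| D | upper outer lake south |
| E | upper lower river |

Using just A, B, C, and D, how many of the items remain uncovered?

1

Union of A, B, C, D = {upper, park, central, outer, hill, lake, east, south, river}.
Not covered: lower — 1 item.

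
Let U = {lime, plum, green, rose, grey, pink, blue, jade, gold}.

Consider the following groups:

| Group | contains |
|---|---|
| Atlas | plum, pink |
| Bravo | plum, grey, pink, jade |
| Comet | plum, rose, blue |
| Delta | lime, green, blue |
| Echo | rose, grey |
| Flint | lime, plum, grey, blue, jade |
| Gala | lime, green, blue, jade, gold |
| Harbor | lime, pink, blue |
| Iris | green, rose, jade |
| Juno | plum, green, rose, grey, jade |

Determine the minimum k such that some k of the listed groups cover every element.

3

Bravo, Comet, and Gala cover everything between them: the union {lime, plum, green, rose, grey, pink, blue, jade, gold} is all of U.
Only Gala contains gold, so Gala is forced; the remaining 4 elements need at least 2 more groups (each remaining group adds at most 3) — so at least 3 groups are needed, and 3 is optimal.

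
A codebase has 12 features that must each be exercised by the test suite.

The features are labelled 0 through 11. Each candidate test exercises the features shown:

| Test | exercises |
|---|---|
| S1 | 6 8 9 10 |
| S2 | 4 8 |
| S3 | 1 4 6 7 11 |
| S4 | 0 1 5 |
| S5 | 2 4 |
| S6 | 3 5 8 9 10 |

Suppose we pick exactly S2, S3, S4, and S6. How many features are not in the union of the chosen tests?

Union of S2, S3, S4, S6 = {0, 1, 3, 4, 5, 6, 7, 8, 9, 10, 11}.
Not covered: 2 — 1 feature.

1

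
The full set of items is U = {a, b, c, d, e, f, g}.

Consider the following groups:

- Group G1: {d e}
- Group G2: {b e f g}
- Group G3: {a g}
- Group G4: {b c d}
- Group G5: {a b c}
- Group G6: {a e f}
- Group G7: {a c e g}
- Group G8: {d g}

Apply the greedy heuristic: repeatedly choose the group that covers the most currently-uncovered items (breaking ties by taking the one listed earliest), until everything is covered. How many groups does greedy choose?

Greedy: pick G2 (covers 4 new) → pick G4 (covers 2 new) → pick G3 (covers 1 new). Total picks: 3.

3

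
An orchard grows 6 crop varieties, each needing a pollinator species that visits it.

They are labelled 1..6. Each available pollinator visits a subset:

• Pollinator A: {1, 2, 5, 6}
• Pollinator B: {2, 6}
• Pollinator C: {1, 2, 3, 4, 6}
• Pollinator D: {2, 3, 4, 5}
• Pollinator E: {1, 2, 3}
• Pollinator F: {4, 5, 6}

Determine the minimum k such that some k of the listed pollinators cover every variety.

Take {C, F}. Their union is {1, 2, 3, 4, 5, 6}, which is all 6 varieties.
No single pollinator has all 6 varieties (the largest, C, has 5), so 2 is optimal.

2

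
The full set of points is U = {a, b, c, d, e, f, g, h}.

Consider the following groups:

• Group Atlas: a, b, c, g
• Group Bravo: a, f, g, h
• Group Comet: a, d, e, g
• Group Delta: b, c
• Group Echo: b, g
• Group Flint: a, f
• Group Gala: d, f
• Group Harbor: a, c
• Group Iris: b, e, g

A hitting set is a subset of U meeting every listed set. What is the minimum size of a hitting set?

3

Take T = {a, b, d}. Each listed group contains at least one of these, so T is a hitting set of size 3.
The groups Echo, Gala, Harbor are pairwise disjoint, so any hitting set needs a separate point for each — at least 3. Hence 3 is optimal.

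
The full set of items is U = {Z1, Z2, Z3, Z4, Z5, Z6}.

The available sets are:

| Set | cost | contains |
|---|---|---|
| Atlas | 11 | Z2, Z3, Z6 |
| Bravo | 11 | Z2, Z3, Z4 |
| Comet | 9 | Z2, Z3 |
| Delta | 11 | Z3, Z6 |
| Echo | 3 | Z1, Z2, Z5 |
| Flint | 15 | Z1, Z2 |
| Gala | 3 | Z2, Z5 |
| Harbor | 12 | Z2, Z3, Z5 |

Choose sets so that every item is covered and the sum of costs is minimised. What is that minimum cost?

Atlas, Bravo, Echo together cover every item (Atlas ∪ Bravo ∪ Echo = {Z1, Z2, Z3, Z4, Z5, Z6}); total cost 11 + 11 + 3 = 25.
No covering selection has total cost below 25.

25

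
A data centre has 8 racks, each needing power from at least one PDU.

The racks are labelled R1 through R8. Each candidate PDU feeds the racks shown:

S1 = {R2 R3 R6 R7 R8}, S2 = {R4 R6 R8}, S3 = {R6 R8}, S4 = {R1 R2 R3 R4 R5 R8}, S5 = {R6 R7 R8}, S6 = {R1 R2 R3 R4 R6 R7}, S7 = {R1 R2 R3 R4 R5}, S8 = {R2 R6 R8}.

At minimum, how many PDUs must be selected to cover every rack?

S5 and S7 together: S5 ∪ S7 = {R1, R2, R3, R4, R5, R6, R7, R8} — every rack is covered.
No single PDU has all 8 racks (the largest, S4, has 6), so 2 is optimal.

2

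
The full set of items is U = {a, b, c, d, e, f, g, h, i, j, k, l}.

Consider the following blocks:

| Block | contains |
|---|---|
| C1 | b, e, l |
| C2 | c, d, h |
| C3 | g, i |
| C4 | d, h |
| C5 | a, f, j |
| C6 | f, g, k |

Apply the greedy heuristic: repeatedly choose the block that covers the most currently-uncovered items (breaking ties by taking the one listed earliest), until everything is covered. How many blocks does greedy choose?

5

Greedy: pick C1 (covers 3 new) → pick C2 (covers 3 new) → pick C5 (covers 3 new) → pick C3 (covers 2 new) → pick C6 (covers 1 new). Total picks: 5.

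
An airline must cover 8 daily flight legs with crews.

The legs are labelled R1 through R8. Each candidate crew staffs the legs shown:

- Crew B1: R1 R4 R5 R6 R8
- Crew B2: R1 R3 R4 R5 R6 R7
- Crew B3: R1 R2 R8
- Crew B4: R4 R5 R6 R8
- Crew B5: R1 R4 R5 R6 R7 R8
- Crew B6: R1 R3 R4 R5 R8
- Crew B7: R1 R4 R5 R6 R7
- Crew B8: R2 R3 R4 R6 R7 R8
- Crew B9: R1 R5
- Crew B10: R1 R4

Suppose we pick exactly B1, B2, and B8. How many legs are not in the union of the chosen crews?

0

Union of B1, B2, B8 = {R1, R2, R3, R4, R5, R6, R7, R8} — that's every leg, so 0 are uncovered.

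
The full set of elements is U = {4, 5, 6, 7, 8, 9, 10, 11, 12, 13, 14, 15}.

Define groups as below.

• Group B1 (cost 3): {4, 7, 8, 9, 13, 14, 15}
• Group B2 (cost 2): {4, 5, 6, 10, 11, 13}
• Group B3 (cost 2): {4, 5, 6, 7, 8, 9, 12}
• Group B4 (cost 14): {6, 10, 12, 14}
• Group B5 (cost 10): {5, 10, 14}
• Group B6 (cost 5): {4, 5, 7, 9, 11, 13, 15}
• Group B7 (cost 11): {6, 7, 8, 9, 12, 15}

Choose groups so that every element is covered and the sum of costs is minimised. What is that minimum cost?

B1, B2, B3 together cover every element (B1 ∪ B2 ∪ B3 = {4, 5, 6, 7, 8, 9, 10, 11, 12, 13, 14, 15}); total cost 3 + 2 + 2 = 7.
No covering selection has total cost below 7.

7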